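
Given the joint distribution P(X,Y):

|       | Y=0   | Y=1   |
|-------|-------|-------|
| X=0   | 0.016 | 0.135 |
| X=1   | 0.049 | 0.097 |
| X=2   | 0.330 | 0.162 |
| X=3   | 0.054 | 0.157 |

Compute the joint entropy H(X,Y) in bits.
2.6251 bits

H(X,Y) = -Σ_{x,y} P(x,y) log₂ P(x,y). Per-cell terms -P(x,y)·log₂P(x,y):
  X=0: 0.09545, 0.39001
  X=1: 0.21320, 0.32649
  X=2: 0.52782, 0.42540
  X=3: 0.22739, 0.41937
Sum of the 8 terms: H(X,Y) = 2.6251 bits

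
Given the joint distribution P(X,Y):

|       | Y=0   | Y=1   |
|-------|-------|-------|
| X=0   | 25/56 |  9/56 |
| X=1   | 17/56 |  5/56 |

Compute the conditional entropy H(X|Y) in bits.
0.9653 bits

H(X|Y) = H(X,Y) - H(Y)

H(X,Y) = -Σ_{x,y} P(x,y) log₂ P(x,y). Per-cell terms -P(x,y)·log₂P(x,y):
  X=0: 0.5194, 0.4239
  X=1: 0.5221, 0.3112
Sum of the 4 terms: H(X,Y) = 1.7766 bits

Marginal of Y (column sums):
  P(Y=0) = 25/56 + 17/56 = 3/4
  P(Y=1) = 9/56 + 5/56 = 1/4
H(Y) = -[(3/4)·log₂(3/4) + (1/4)·log₂(1/4)]
  = 0.3113 + 0.5000 = 0.8113 bits

H(X|Y) = H(X,Y) - H(Y) = 1.7766 - 0.8113 = 0.9653 bits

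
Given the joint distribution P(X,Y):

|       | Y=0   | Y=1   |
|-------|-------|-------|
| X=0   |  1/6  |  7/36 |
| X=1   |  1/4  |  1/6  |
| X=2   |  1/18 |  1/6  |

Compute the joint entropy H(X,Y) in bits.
2.4835 bits

H(X,Y) = -Σ_{x,y} P(x,y) log₂ P(x,y). Per-cell terms -P(x,y)·log₂P(x,y):
  X=0: 0.4308, 0.4594
  X=1: 0.5000, 0.4308
  X=2: 0.2317, 0.4308
Sum of the 6 terms: H(X,Y) = 2.4835 bits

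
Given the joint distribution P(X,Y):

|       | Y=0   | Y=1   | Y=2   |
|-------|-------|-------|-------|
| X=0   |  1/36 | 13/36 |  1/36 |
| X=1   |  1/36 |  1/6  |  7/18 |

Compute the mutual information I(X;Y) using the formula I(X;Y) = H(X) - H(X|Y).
0.3022 bits

I(X;Y) = H(X) - H(X|Y)

Marginal of X (row sums):
  P(X=0) = 1/36 + 13/36 + 1/36 = 5/12
  P(X=1) = 1/36 + 1/6 + 7/18 = 7/12
H(X) = -[(5/12)·log₂(5/12) + (7/12)·log₂(7/12)]
  = 0.52626 + 0.45360 = 0.9799 bits

Marginal of Y (column sums):
  P(Y=0) = 1/36 + 1/36 = 1/18
  P(Y=1) = 13/36 + 1/6 = 19/36
  P(Y=2) = 1/36 + 7/18 = 5/12
H(X|Y) = Σ_y P(y)·H(X|Y=y):
  Y=0: P(Y=0) = 1/18, P(X|Y=0) = (1/2, 1/2) → H(X|Y=0) = 1.00000
  Y=1: P(Y=1) = 19/36, P(X|Y=1) = (13/19, 6/19) → H(X|Y=1) = 0.89974
  Y=2: P(Y=2) = 5/12, P(X|Y=2) = (1/15, 14/15) → H(X|Y=2) = 0.35336
H(X|Y) = (1/18)·1.00000 + (19/36)·0.89974 + (5/12)·0.35336 = 0.6777 bits

I(X;Y) = H(X) - H(X|Y) = 0.9799 - 0.6777 = 0.3022 bits

Cross-check via I(X;Y) = H(X) + H(Y) - H(X,Y): computing H(Y) from the column sums and H(X,Y) from the 6 cells in the same way gives H(Y) = 1.2445 bits and H(X,Y) = 1.9222 bits, so
I(X;Y) = 0.9799 + 1.2445 - 1.9222 = 0.3022 bits ✓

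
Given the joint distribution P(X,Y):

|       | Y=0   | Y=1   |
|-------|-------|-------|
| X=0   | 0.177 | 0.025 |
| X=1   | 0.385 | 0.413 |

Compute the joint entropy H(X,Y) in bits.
1.6323 bits

H(X,Y) = -Σ_{x,y} P(x,y) log₂ P(x,y). Per-cell terms -P(x,y)·log₂P(x,y):
  X=0: 0.4422, 0.1330
  X=1: 0.5302, 0.5269
Sum of the 4 terms: H(X,Y) = 1.6323 bits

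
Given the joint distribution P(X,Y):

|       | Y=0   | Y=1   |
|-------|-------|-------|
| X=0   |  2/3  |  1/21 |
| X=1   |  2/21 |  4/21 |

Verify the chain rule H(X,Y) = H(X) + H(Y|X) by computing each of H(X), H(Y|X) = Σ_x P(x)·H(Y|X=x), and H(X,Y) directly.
H(X) = 0.8631 bits, H(Y|X) = 0.5148 bits, H(X,Y) = 1.3779 bits

Marginal of X (row sums):
  P(X=0) = 2/3 + 1/21 = 5/7
  P(X=1) = 2/21 + 4/21 = 2/7
H(X) = -[(5/7)·log₂(5/7) + (2/7)·log₂(2/7)]
  = 0.34673 + 0.51639 = 0.8631 bits

H(Y|X) = Σ_x P(x)·H(Y|X=x):
  X=0: P(X=0) = 5/7, P(Y|X=0) = (14/15, 1/15) → H(Y|X=0) = 0.35336
  X=1: P(X=1) = 2/7, P(Y|X=1) = (1/3, 2/3) → H(Y|X=1) = 0.91830
H(Y|X) = (5/7)·0.35336 + (2/7)·0.91830 = 0.5148 bits

H(X,Y) = -Σ_{x,y} P(x,y) log₂ P(x,y). Per-cell terms -P(x,y)·log₂P(x,y):
  X=0: 0.38998, 0.20916
  X=1: 0.32308, 0.45568
Sum of the 4 terms: H(X,Y) = 1.3779 bits

Chain rule check:
  H(X) + H(Y|X) = 0.8631 + 0.5148 = 1.3779 bits
  H(X,Y) = 1.3779 bits
✓ Chain rule verified.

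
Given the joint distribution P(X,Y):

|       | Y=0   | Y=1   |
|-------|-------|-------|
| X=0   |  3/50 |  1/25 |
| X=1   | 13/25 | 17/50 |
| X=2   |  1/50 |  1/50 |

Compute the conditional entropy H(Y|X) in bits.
0.9697 bits

H(Y|X) = H(X,Y) - H(X)

H(X,Y) = -Σ_{x,y} P(x,y) log₂ P(x,y). Per-cell terms -P(x,y)·log₂P(x,y):
  X=0: 0.24353, 0.18575
  X=1: 0.49058, 0.52917
  X=2: 0.11288, 0.11288
Sum of the 6 terms: H(X,Y) = 1.6748 bits

Marginal of X (row sums):
  P(X=0) = 3/50 + 1/25 = 1/10
  P(X=1) = 13/25 + 17/50 = 43/50
  P(X=2) = 1/50 + 1/50 = 1/25
H(X) = -[(1/10)·log₂(1/10) + (43/50)·log₂(43/50) + (1/25)·log₂(1/25)]
  = 0.33219 + 0.18713 + 0.18575 = 0.7051 bits

H(Y|X) = H(X,Y) - H(X) = 1.6748 - 0.7051 = 0.9697 bits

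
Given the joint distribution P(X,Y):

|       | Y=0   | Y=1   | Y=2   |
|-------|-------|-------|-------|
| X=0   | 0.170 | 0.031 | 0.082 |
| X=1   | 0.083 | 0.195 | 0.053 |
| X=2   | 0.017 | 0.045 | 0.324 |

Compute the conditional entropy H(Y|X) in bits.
1.1230 bits

H(Y|X) = H(X,Y) - H(X)

H(X,Y) = -Σ_{x,y} P(x,y) log₂ P(x,y). Per-cell terms -P(x,y)·log₂P(x,y):
  X=0: 0.434587, 0.155359, 0.295875
  X=1: 0.298032, 0.459899, 0.224607
  X=2: 0.099931, 0.201327, 0.526803
Sum of the 9 terms: H(X,Y) = 2.69642 bits

Marginal of X (row sums):
  P(X=0) = 0.170 + 0.031 + 0.082 = 0.283
  P(X=1) = 0.083 + 0.195 + 0.053 = 0.331
  P(X=2) = 0.017 + 0.045 + 0.324 = 0.386
H(X) = -[0.283·log₂(0.283) + 0.331·log₂(0.331) + 0.386·log₂(0.386)]
  = 0.515379 + 0.527977 + 0.530104 = 1.57346 bits

H(Y|X) = H(X,Y) - H(X) = 2.69642 - 1.57346 = 1.1230 bits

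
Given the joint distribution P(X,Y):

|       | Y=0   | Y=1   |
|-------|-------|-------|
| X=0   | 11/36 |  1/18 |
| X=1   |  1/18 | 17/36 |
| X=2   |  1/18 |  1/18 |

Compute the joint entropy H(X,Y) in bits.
1.9605 bits

H(X,Y) = -Σ_{x,y} P(x,y) log₂ P(x,y). Per-cell terms -P(x,y)·log₂P(x,y):
  X=0: 0.522651, 0.231663
  X=1: 0.231663, 0.511163
  X=2: 0.231663, 0.231663
Sum of the 6 terms: H(X,Y) = 1.9605 bits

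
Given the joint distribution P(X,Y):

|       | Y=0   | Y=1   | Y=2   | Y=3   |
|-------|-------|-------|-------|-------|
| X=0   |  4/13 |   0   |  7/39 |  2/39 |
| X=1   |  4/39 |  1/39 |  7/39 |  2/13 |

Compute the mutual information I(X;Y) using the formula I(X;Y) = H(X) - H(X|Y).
0.1375 bits

I(X;Y) = H(X) - H(X|Y)

Marginal of X (row sums):
  P(X=0) = 4/13 + 0 + 7/39 + 2/39 = 7/13
  P(X=1) = 4/39 + 1/39 + 7/39 + 2/13 = 6/13
H(X) = -[(7/13)·log₂(7/13) + (6/13)·log₂(6/13)]
  = 0.48089 + 0.51484 = 0.99573 bits

Marginal of Y (column sums):
  P(Y=0) = 4/13 + 4/39 = 16/39
  P(Y=1) = 0 + 1/39 = 1/39
  P(Y=2) = 7/39 + 7/39 = 14/39
  P(Y=3) = 2/39 + 2/13 = 8/39
H(X|Y) = Σ_y P(y)·H(X|Y=y):
  Y=0: P(Y=0) = 16/39, P(X|Y=0) = (3/4, 1/4) → H(X|Y=0) = 0.81128
  Y=1: P(Y=1) = 1/39, P(X|Y=1) = (0, 1) → H(X|Y=1) = 0.00000
  Y=2: P(Y=2) = 14/39, P(X|Y=2) = (1/2, 1/2) → H(X|Y=2) = 1.00000
  Y=3: P(Y=3) = 8/39, P(X|Y=3) = (1/4, 3/4) → H(X|Y=3) = 0.81128
H(X|Y) = (16/39)·0.81128 + (1/39)·0.00000 + (14/39)·1.00000 + (8/39)·0.81128 = 0.85822 bits

I(X;Y) = H(X) - H(X|Y) = 0.99573 - 0.85822 = 0.1375 bits

Cross-check via I(X;Y) = H(X) + H(Y) - H(X,Y): computing H(Y) from the column sums and H(X,Y) from the 8 cells in the same way gives H(Y) = 1.66225 bits and H(X,Y) = 2.52047 bits, so
I(X;Y) = 0.99573 + 1.66225 - 2.52047 = 0.1375 bits ✓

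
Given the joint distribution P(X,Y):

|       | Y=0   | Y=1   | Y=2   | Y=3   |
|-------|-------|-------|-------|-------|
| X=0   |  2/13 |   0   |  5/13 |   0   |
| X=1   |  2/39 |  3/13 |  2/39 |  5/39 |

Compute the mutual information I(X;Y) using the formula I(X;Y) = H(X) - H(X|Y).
0.6015 bits

I(X;Y) = H(X) - H(X|Y)

Marginal of X (row sums):
  P(X=0) = 2/13 + 0 + 5/13 + 0 = 7/13
  P(X=1) = 2/39 + 3/13 + 2/39 + 5/39 = 6/13
H(X) = -[(7/13)·log₂(7/13) + (6/13)·log₂(6/13)]
  = 0.4809 + 0.5148 = 0.9957 bits

Marginal of Y (column sums):
  P(Y=0) = 2/13 + 2/39 = 8/39
  P(Y=1) = 0 + 3/13 = 3/13
  P(Y=2) = 5/13 + 2/39 = 17/39
  P(Y=3) = 0 + 5/39 = 5/39
H(X|Y) = Σ_y P(y)·H(X|Y=y):
  Y=0: P(Y=0) = 8/39, P(X|Y=0) = (3/4, 1/4) → H(X|Y=0) = 0.8113
  Y=1: P(Y=1) = 3/13, P(X|Y=1) = (0, 1) → H(X|Y=1) = 0.0000
  Y=2: P(Y=2) = 17/39, P(X|Y=2) = (15/17, 2/17) → H(X|Y=2) = 0.5226
  Y=3: P(Y=3) = 5/39, P(X|Y=3) = (0, 1) → H(X|Y=3) = 0.0000
H(X|Y) = (8/39)·0.8113 + (3/13)·0.0000 + (17/39)·0.5226 + (5/39)·0.0000 = 0.3942 bits

I(X;Y) = H(X) - H(X|Y) = 0.9957 - 0.3942 = 0.6015 bits

Cross-check via I(X;Y) = H(X) + H(Y) - H(X,Y): computing H(Y) from the column sums and H(X,Y) from the 8 cells in the same way gives H(Y) = 1.8591 bits and H(X,Y) = 2.2533 bits, so
I(X;Y) = 0.9957 + 1.8591 - 2.2533 = 0.6015 bits ✓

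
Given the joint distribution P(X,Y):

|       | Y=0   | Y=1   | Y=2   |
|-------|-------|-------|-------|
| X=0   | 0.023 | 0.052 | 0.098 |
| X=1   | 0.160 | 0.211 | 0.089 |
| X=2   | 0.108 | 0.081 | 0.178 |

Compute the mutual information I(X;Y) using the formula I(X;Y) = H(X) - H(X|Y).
0.0962 bits

I(X;Y) = H(X) - H(X|Y)

Marginal of X (row sums):
  P(X=0) = 0.023 + 0.052 + 0.098 = 0.173
  P(X=1) = 0.160 + 0.211 + 0.089 = 0.460
  P(X=2) = 0.108 + 0.081 + 0.178 = 0.367
H(X) = -[0.173·log₂(0.173) + 0.460·log₂(0.460) + 0.367·log₂(0.367)]
  = 0.437890 + 0.515335 + 0.530736 = 1.48396 bits

Marginal of Y (column sums):
  P(Y=0) = 0.023 + 0.160 + 0.108 = 0.291
  P(Y=1) = 0.052 + 0.211 + 0.081 = 0.344
  P(Y=2) = 0.098 + 0.089 + 0.178 = 0.365
H(X|Y) = Σ_y P(y)·H(X|Y=y):
  Y=0: P(Y=0) = 0.291, P(X|Y=0) = (23/291, 160/291, 36/97) → H(X|Y=0) = 1.294572
  Y=1: P(Y=1) = 0.344, P(X|Y=1) = (13/86, 211/344, 81/344) → H(X|Y=1) = 1.335850
  Y=2: P(Y=2) = 0.365, P(X|Y=2) = (98/365, 89/365, 178/365) → H(X|Y=2) = 1.511034
H(X|Y) = 0.291·1.294572 + 0.344·1.335850 + 0.365·1.511034 = 1.38778 bits

I(X;Y) = H(X) - H(X|Y) = 1.48396 - 1.38778 = 0.0962 bits

Cross-check via I(X;Y) = H(X) + H(Y) - H(X,Y): computing H(Y) from the column sums and H(X,Y) from the 9 cells in the same way gives H(Y) = 1.57856 bits and H(X,Y) = 2.96634 bits, so
I(X;Y) = 1.48396 + 1.57856 - 2.96634 = 0.0962 bits ✓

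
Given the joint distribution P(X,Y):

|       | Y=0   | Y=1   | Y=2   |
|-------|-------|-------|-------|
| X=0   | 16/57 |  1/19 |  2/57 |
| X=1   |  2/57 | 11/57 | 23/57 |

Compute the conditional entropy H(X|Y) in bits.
0.5194 bits

H(X|Y) = H(X,Y) - H(Y)

H(X,Y) = -Σ_{x,y} P(x,y) log₂ P(x,y). Per-cell terms -P(x,y)·log₂P(x,y):
  X=0: 0.51450, 0.22358, 0.16958
  X=1: 0.16958, 0.45804, 0.52833
Sum of the 6 terms: H(X,Y) = 2.0636 bits

Marginal of Y (column sums):
  P(Y=0) = 16/57 + 2/57 = 6/19
  P(Y=1) = 1/19 + 11/57 = 14/57
  P(Y=2) = 2/57 + 23/57 = 25/57
H(Y) = -[(6/19)·log₂(6/19) + (14/57)·log₂(14/57) + (25/57)·log₂(25/57)]
  = 0.52515 + 0.49750 + 0.52151 = 1.5442 bits

H(X|Y) = H(X,Y) - H(Y) = 2.0636 - 1.5442 = 0.5194 bits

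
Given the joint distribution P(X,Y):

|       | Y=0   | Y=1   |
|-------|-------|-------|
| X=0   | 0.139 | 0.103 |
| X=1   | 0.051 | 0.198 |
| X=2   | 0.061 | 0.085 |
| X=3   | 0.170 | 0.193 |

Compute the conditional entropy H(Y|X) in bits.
0.9253 bits

H(Y|X) = H(X,Y) - H(X)

H(X,Y) = -Σ_{x,y} P(x,y) log₂ P(x,y). Per-cell terms -P(x,y)·log₂P(x,y):
  X=0: 0.39571, 0.33777
  X=1: 0.21896, 0.46261
  X=2: 0.24614, 0.30229
  X=3: 0.43459, 0.45805
Sum of the 8 terms: H(X,Y) = 2.8561 bits

Marginal of X (row sums):
  P(X=0) = 0.139 + 0.103 = 0.242
  P(X=1) = 0.051 + 0.198 = 0.249
  P(X=2) = 0.061 + 0.085 = 0.146
  P(X=3) = 0.170 + 0.193 = 0.363
H(X) = -[0.242·log₂(0.242) + 0.249·log₂(0.249) + 0.146·log₂(0.146) + 0.363·log₂(0.363)]
  = 0.49535 + 0.49944 + 0.40529 + 0.53069 = 1.9308 bits

H(Y|X) = H(X,Y) - H(X) = 2.8561 - 1.9308 = 0.9253 bits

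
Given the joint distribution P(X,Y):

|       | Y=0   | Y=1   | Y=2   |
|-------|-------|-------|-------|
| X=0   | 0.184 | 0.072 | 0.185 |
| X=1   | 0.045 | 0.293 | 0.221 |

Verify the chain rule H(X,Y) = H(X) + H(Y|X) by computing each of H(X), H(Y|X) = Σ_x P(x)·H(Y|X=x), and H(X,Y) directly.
H(X) = 0.9899 bits, H(Y|X) = 1.3847 bits, H(X,Y) = 2.3746 bits

Marginal of X (row sums):
  P(X=0) = 0.184 + 0.072 + 0.185 = 0.441
  P(X=1) = 0.045 + 0.293 + 0.221 = 0.559
H(X) = -[0.441·log₂(0.441) + 0.559·log₂(0.559)]
  = 0.5209 + 0.4690 = 0.9899 bits

H(Y|X) = Σ_x P(x)·H(Y|X=x):
  X=0: P(X=0) = 0.441, P(Y|X=0) = (184/441, 8/49, 185/441) → H(Y|X=0) = 1.4788
  X=1: P(X=1) = 0.559, P(Y|X=1) = (45/559, 293/559, 17/43) → H(Y|X=1) = 1.3104
H(Y|X) = 0.441·1.4788 + 0.559·1.3104 = 1.3847 bits

H(X,Y) = -Σ_{x,y} P(x,y) log₂ P(x,y). Per-cell terms -P(x,y)·log₂P(x,y):
  X=0: 0.4494, 0.2733, 0.4504
  X=1: 0.2013, 0.5189, 0.4813
Sum of the 6 terms: H(X,Y) = 2.3746 bits

Chain rule check:
  H(X) + H(Y|X) = 0.9899 + 1.3847 = 2.3746 bits
  H(X,Y) = 2.3746 bits
✓ Chain rule verified.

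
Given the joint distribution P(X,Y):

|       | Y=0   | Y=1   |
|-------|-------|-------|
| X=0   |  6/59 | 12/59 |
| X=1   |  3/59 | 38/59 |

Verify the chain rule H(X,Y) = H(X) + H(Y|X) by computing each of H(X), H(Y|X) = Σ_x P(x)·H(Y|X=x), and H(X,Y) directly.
H(X) = 0.8874 bits, H(Y|X) = 0.5426 bits, H(X,Y) = 1.4300 bits

Marginal of X (row sums):
  P(X=0) = 6/59 + 12/59 = 18/59
  P(X=1) = 3/59 + 38/59 = 41/59
H(X) = -[(18/59)·log₂(18/59) + (41/59)·log₂(41/59)]
  = 0.5225 + 0.3649 = 0.8874 bits

H(Y|X) = Σ_x P(x)·H(Y|X=x):
  X=0: P(X=0) = 18/59, P(Y|X=0) = (1/3, 2/3) → H(Y|X=0) = 0.9183
  X=1: P(X=1) = 41/59, P(Y|X=1) = (3/41, 38/41) → H(Y|X=1) = 0.3776
H(Y|X) = (18/59)·0.9183 + (41/59)·0.3776 = 0.5426 bits

H(X,Y) = -Σ_{x,y} P(x,y) log₂ P(x,y). Per-cell terms -P(x,y)·log₂P(x,y):
  X=0: 0.3354, 0.4673
  X=1: 0.2185, 0.4088
Sum of the 4 terms: H(X,Y) = 1.4300 bits

Chain rule check:
  H(X) + H(Y|X) = 0.8874 + 0.5426 = 1.4300 bits
  H(X,Y) = 1.4300 bits
✓ Chain rule verified.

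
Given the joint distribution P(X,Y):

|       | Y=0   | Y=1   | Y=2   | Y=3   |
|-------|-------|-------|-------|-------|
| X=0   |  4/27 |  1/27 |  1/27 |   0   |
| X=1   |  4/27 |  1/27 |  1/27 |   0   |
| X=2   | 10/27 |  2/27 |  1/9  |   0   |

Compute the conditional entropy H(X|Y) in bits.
1.4331 bits

H(X|Y) = H(X,Y) - H(Y)

H(X,Y) = -Σ_{x,y} P(x,y) log₂ P(x,y). Per-cell terms -P(x,y)·log₂P(x,y):
  X=0: 0.40813, 0.17611, 0.17611, 0.00000
  X=1: 0.40813, 0.17611, 0.17611, 0.00000
  X=2: 0.53073, 0.27814, 0.35221, 0.00000
  (cells with P = 0 contribute 0)
Sum of the 12 terms: H(X,Y) = 2.6818 bits

Marginal of Y (column sums):
  P(Y=0) = 4/27 + 4/27 + 10/27 = 2/3
  P(Y=1) = 1/27 + 1/27 + 2/27 = 4/27
  P(Y=2) = 1/27 + 1/27 + 1/9 = 5/27
  P(Y=3) = 0 + 0 + 0 = 0
H(Y) = -[(2/3)·log₂(2/3) + (4/27)·log₂(4/27) + (5/27)·log₂(5/27)]   (outcomes with P = 0 contribute 0)
  = 0.38998 + 0.40813 + 0.45055 = 1.2487 bits

H(X|Y) = H(X,Y) - H(Y) = 2.6818 - 1.2487 = 1.4331 bits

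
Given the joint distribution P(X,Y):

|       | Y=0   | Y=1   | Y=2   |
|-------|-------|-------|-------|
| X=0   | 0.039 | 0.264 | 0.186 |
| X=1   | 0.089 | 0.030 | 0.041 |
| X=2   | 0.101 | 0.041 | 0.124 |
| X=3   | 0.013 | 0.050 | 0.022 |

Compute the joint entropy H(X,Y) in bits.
3.1076 bits

H(X,Y) = -Σ_{x,y} P(x,y) log₂ P(x,y). Per-cell terms -P(x,y)·log₂P(x,y):
  X=0: 0.18253, 0.50725, 0.45135
  X=1: 0.31061, 0.15177, 0.18894
  X=2: 0.33406, 0.18894, 0.37344
  X=3: 0.08145, 0.21610, 0.12114
Sum of the 12 terms: H(X,Y) = 3.1076 bits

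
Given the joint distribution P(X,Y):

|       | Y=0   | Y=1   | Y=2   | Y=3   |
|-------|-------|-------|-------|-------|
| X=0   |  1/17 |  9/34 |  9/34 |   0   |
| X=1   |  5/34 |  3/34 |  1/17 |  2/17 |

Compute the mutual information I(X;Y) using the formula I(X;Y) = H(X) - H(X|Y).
0.2921 bits

I(X;Y) = H(X) - H(X|Y)

Marginal of X (row sums):
  P(X=0) = 1/17 + 9/34 + 9/34 + 0 = 10/17
  P(X=1) = 5/34 + 3/34 + 1/17 + 2/17 = 7/17
H(X) = -[(10/17)·log₂(10/17) + (7/17)·log₂(7/17)]
  = 0.4503 + 0.5271 = 0.9774 bits

Marginal of Y (column sums):
  P(Y=0) = 1/17 + 5/34 = 7/34
  P(Y=1) = 9/34 + 3/34 = 6/17
  P(Y=2) = 9/34 + 1/17 = 11/34
  P(Y=3) = 0 + 2/17 = 2/17
H(X|Y) = Σ_y P(y)·H(X|Y=y):
  Y=0: P(Y=0) = 7/34, P(X|Y=0) = (2/7, 5/7) → H(X|Y=0) = 0.8631
  Y=1: P(Y=1) = 6/17, P(X|Y=1) = (3/4, 1/4) → H(X|Y=1) = 0.8113
  Y=2: P(Y=2) = 11/34, P(X|Y=2) = (9/11, 2/11) → H(X|Y=2) = 0.6840
  Y=3: P(Y=3) = 2/17, P(X|Y=3) = (0, 1) → H(X|Y=3) = 0.0000
H(X|Y) = (7/34)·0.8631 + (6/17)·0.8113 + (11/34)·0.6840 + (2/17)·0.0000 = 0.6853 bits

I(X;Y) = H(X) - H(X|Y) = 0.9774 - 0.6853 = 0.2921 bits

Cross-check via I(X;Y) = H(X) + H(Y) - H(X,Y): computing H(Y) from the column sums and H(X,Y) from the 8 cells in the same way gives H(Y) = 1.8897 bits and H(X,Y) = 2.5750 bits, so
I(X;Y) = 0.9774 + 1.8897 - 2.5750 = 0.2921 bits ✓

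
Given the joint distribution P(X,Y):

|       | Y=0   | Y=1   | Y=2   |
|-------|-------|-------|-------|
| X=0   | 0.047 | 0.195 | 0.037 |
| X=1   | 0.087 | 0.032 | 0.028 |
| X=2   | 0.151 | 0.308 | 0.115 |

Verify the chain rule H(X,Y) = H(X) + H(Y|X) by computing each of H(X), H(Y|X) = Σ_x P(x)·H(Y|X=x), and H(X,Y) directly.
H(X) = 1.3801 bits, H(Y|X) = 1.3669 bits, H(X,Y) = 2.7470 bits

Marginal of X (row sums):
  P(X=0) = 0.047 + 0.195 + 0.037 = 0.279
  P(X=1) = 0.087 + 0.032 + 0.028 = 0.147
  P(X=2) = 0.151 + 0.308 + 0.115 = 0.574
H(X) = -[0.279·log₂(0.279) + 0.147·log₂(0.147) + 0.574·log₂(0.574)]
  = 0.51382 + 0.40662 + 0.45970 = 1.3801 bits

H(Y|X) = Σ_x P(x)·H(Y|X=x):
  X=0: P(X=0) = 0.279, P(Y|X=0) = (47/279, 65/93, 37/279) → H(Y|X=0) = 1.18059
  X=1: P(X=1) = 0.147, P(Y|X=1) = (29/49, 32/147, 4/21) → H(Y|X=1) = 1.38238
  X=2: P(X=2) = 0.574, P(Y|X=2) = (151/574, 22/41, 115/574) → H(Y|X=2) = 1.45341
H(Y|X) = 0.279·1.18059 + 0.147·1.38238 + 0.574·1.45341 = 1.3669 bits

H(X,Y) = -Σ_{x,y} P(x,y) log₂ P(x,y). Per-cell terms -P(x,y)·log₂P(x,y):
  X=0: 0.20733, 0.45990, 0.17598
  X=1: 0.30649, 0.15891, 0.14444
  X=2: 0.41183, 0.52329, 0.35883
Sum of the 9 terms: H(X,Y) = 2.7470 bits

Chain rule check:
  H(X) + H(Y|X) = 1.3801 + 1.3669 = 2.7470 bits
  H(X,Y) = 2.7470 bits
✓ Chain rule verified.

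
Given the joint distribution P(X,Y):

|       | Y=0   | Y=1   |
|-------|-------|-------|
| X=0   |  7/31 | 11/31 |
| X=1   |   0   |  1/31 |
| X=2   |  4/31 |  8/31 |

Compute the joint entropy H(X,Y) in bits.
2.0605 bits

H(X,Y) = -Σ_{x,y} P(x,y) log₂ P(x,y). Per-cell terms -P(x,y)·log₂P(x,y):
  X=0: 0.4848, 0.5304
  X=1: 0.0000, 0.1598
  X=2: 0.3812, 0.5043
  (cells with P = 0 contribute 0)
Sum of the 6 terms: H(X,Y) = 2.0605 bits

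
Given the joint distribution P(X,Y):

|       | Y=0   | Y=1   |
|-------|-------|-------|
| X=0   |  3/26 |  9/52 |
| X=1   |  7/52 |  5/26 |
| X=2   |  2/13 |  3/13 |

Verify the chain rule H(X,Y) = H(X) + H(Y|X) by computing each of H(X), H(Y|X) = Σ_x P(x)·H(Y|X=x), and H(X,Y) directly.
H(X) = 1.5749 bits, H(Y|X) = 0.9731 bits, H(X,Y) = 2.5480 bits

Marginal of X (row sums):
  P(X=0) = 3/26 + 9/52 = 15/52
  P(X=1) = 7/52 + 5/26 = 17/52
  P(X=2) = 2/13 + 3/13 = 5/13
H(X) = -[(15/52)·log₂(15/52) + (17/52)·log₂(17/52) + (5/13)·log₂(5/13)]
  = 0.517370 + 0.527319 + 0.530197 = 1.5749 bits

H(Y|X) = Σ_x P(x)·H(Y|X=x):
  X=0: P(X=0) = 15/52, P(Y|X=0) = (2/5, 3/5) → H(Y|X=0) = 0.970951
  X=1: P(X=1) = 17/52, P(Y|X=1) = (7/17, 10/17) → H(Y|X=1) = 0.977418
  X=2: P(X=2) = 5/13, P(Y|X=2) = (2/5, 3/5) → H(Y|X=2) = 0.970951
H(Y|X) = (15/52)·0.970951 + (17/52)·0.977418 + (5/13)·0.970951 = 0.9731 bits

H(X,Y) = -Σ_{x,y} P(x,y) log₂ P(x,y). Per-cell terms -P(x,y)·log₂P(x,y):
  X=0: 0.359478, 0.437974
  X=1: 0.389454, 0.457406
  X=2: 0.415452, 0.488187
Sum of the 6 terms: H(X,Y) = 2.5480 bits

Chain rule check:
  H(X) + H(Y|X) = 1.5749 + 0.9731 = 2.5480 bits
  H(X,Y) = 2.5480 bits
✓ Chain rule verified.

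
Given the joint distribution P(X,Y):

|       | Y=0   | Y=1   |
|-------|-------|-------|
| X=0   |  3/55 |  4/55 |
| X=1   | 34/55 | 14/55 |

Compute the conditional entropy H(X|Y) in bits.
0.5232 bits

H(X|Y) = H(X,Y) - H(Y)

H(X,Y) = -Σ_{x,y} P(x,y) log₂ P(x,y). Per-cell terms -P(x,y)·log₂P(x,y):
  X=0: 0.22889, 0.27501
  X=1: 0.42895, 0.50247
Sum of the 4 terms: H(X,Y) = 1.4353 bits

Marginal of Y (column sums):
  P(Y=0) = 3/55 + 34/55 = 37/55
  P(Y=1) = 4/55 + 14/55 = 18/55
H(Y) = -[(37/55)·log₂(37/55) + (18/55)·log₂(18/55)]
  = 0.38474 + 0.52738 = 0.9121 bits

H(X|Y) = H(X,Y) - H(Y) = 1.4353 - 0.9121 = 0.5232 bits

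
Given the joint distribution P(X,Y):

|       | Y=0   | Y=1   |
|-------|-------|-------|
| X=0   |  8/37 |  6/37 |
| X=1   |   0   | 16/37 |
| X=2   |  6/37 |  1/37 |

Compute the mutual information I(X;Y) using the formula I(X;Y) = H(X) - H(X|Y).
0.4722 bits

I(X;Y) = H(X) - H(X|Y)

Marginal of X (row sums):
  P(X=0) = 8/37 + 6/37 = 14/37
  P(X=1) = 0 + 16/37 = 16/37
  P(X=2) = 6/37 + 1/37 = 7/37
H(X) = -[(14/37)·log₂(14/37) + (16/37)·log₂(16/37) + (7/37)·log₂(7/37)]
  = 0.5305 + 0.5230 + 0.4545 = 1.5080 bits

Marginal of Y (column sums):
  P(Y=0) = 8/37 + 0 + 6/37 = 14/37
  P(Y=1) = 6/37 + 16/37 + 1/37 = 23/37
H(X|Y) = Σ_y P(y)·H(X|Y=y):
  Y=0: P(Y=0) = 14/37, P(X|Y=0) = (4/7, 0, 3/7) → H(X|Y=0) = 0.9852
  Y=1: P(Y=1) = 23/37, P(X|Y=1) = (6/23, 16/23, 1/23) → H(X|Y=1) = 1.0666
H(X|Y) = (14/37)·0.9852 + (23/37)·1.0666 = 1.0358 bits

I(X;Y) = H(X) - H(X|Y) = 1.5080 - 1.0358 = 0.4722 bits

Cross-check via I(X;Y) = H(X) + H(Y) - H(X,Y): computing H(Y) from the column sums and H(X,Y) from the 6 cells in the same way gives H(Y) = 0.9569 bits and H(X,Y) = 1.9927 bits, so
I(X;Y) = 1.5080 + 0.9569 - 1.9927 = 0.4722 bits ✓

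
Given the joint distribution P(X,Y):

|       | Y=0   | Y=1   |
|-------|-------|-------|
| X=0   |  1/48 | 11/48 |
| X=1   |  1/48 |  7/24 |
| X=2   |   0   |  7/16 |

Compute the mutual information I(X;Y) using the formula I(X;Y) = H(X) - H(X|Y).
0.0360 bits

I(X;Y) = H(X) - H(X|Y)

Marginal of X (row sums):
  P(X=0) = 1/48 + 11/48 = 1/4
  P(X=1) = 1/48 + 7/24 = 5/16
  P(X=2) = 0 + 7/16 = 7/16
H(X) = -[(1/4)·log₂(1/4) + (5/16)·log₂(5/16) + (7/16)·log₂(7/16)]
  = 0.5000 + 0.5244 + 0.5218 = 1.5462 bits

Marginal of Y (column sums):
  P(Y=0) = 1/48 + 1/48 + 0 = 1/24
  P(Y=1) = 11/48 + 7/24 + 7/16 = 23/24
H(X|Y) = Σ_y P(y)·H(X|Y=y):
  Y=0: P(Y=0) = 1/24, P(X|Y=0) = (1/2, 1/2, 0) → H(X|Y=0) = 1.0000
  Y=1: P(Y=1) = 23/24, P(X|Y=1) = (11/46, 7/23, 21/46) → H(X|Y=1) = 1.5324
H(X|Y) = (1/24)·1.0000 + (23/24)·1.5324 = 1.5102 bits

I(X;Y) = H(X) - H(X|Y) = 1.5462 - 1.5102 = 0.0360 bits

Cross-check via I(X;Y) = H(X) + H(Y) - H(X,Y): computing H(Y) from the column sums and H(X,Y) from the 6 cells in the same way gives H(Y) = 0.2499 bits and H(X,Y) = 1.7601 bits, so
I(X;Y) = 1.5462 + 0.2499 - 1.7601 = 0.0360 bits ✓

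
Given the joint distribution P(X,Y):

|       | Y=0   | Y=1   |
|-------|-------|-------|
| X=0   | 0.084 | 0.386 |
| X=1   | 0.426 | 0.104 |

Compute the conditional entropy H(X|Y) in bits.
0.6946 bits

H(X|Y) = H(X,Y) - H(Y)

H(X,Y) = -Σ_{x,y} P(x,y) log₂ P(x,y). Per-cell terms -P(x,y)·log₂P(x,y):
  X=0: 0.3002, 0.5301
  X=1: 0.5244, 0.3396
Sum of the 4 terms: H(X,Y) = 1.6943 bits

Marginal of Y (column sums):
  P(Y=0) = 0.084 + 0.426 = 0.510
  P(Y=1) = 0.386 + 0.104 = 0.490
H(Y) = -[0.510·log₂(0.510) + 0.490·log₂(0.490)]
  = 0.4954 + 0.5043 = 0.9997 bits

H(X|Y) = H(X,Y) - H(Y) = 1.6943 - 0.9997 = 0.6946 bits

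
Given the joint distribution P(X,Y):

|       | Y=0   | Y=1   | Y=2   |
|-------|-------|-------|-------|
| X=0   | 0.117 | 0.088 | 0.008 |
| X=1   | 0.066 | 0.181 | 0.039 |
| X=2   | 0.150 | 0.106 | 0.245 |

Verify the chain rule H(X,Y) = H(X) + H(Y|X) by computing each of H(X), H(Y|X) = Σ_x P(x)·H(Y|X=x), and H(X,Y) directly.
H(X) = 1.4913 bits, H(Y|X) = 1.3738 bits, H(X,Y) = 2.8650 bits

Marginal of X (row sums):
  P(X=0) = 0.117 + 0.088 + 0.008 = 0.213
  P(X=1) = 0.066 + 0.181 + 0.039 = 0.286
  P(X=2) = 0.150 + 0.106 + 0.245 = 0.501
H(X) = -[0.213·log₂(0.213) + 0.286·log₂(0.286) + 0.501·log₂(0.501)]
  = 0.47522 + 0.51649 + 0.49956 = 1.4913 bits

H(Y|X) = Σ_x P(x)·H(Y|X=x):
  X=0: P(X=0) = 0.213, P(Y|X=0) = (39/71, 88/213, 8/213) → H(Y|X=0) = 1.17949
  X=1: P(X=1) = 0.286, P(Y|X=1) = (3/13, 181/286, 3/22) → H(Y|X=1) = 1.29787
  X=2: P(X=2) = 0.501, P(Y|X=2) = (50/167, 106/501, 245/501) → H(Y|X=2) = 1.49969
H(Y|X) = 0.213·1.17949 + 0.286·1.29787 + 0.501·1.49969 = 1.3738 bits

H(X,Y) = -Σ_{x,y} P(x,y) log₂ P(x,y). Per-cell terms -P(x,y)·log₂P(x,y):
  X=0: 0.36216, 0.30856, 0.05573
  X=1: 0.25881, 0.44633, 0.18253
  X=2: 0.41054, 0.34321, 0.49714
Sum of the 9 terms: H(X,Y) = 2.8650 bits

Chain rule check:
  H(X) + H(Y|X) = 1.4913 + 1.3738 = 2.8651 bits
  H(X,Y) = 2.8650 bits
✓ Chain rule verified (Δ = 0.0001 is 4-dp rounding noise: each of the three values was rounded independently).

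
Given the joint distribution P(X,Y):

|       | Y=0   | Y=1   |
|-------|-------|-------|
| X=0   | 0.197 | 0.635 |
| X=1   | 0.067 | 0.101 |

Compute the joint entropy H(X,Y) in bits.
1.4731 bits

H(X,Y) = -Σ_{x,y} P(x,y) log₂ P(x,y). Per-cell terms -P(x,y)·log₂P(x,y):
  X=0: 0.4617, 0.4160
  X=1: 0.2613, 0.3341
Sum of the 4 terms: H(X,Y) = 1.4731 bits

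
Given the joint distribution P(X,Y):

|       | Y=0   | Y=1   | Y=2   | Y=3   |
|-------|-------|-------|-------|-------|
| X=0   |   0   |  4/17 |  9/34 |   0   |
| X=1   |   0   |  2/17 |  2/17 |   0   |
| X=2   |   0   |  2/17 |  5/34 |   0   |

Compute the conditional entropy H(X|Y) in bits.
1.4976 bits

H(X|Y) = H(X,Y) - H(Y)

H(X,Y) = -Σ_{x,y} P(x,y) log₂ P(x,y). Per-cell terms -P(x,y)·log₂P(x,y):
  X=0: 0.0000, 0.4912, 0.5076, 0.0000
  X=1: 0.0000, 0.3632, 0.3632, 0.0000
  X=2: 0.0000, 0.3632, 0.4067, 0.0000
  (cells with P = 0 contribute 0)
Sum of the 12 terms: H(X,Y) = 2.4951 bits

Marginal of Y (column sums):
  P(Y=0) = 0 + 0 + 0 = 0
  P(Y=1) = 4/17 + 2/17 + 2/17 = 8/17
  P(Y=2) = 9/34 + 2/17 + 5/34 = 9/17
  P(Y=3) = 0 + 0 + 0 = 0
H(Y) = -[(8/17)·log₂(8/17) + (9/17)·log₂(9/17)]   (outcomes with P = 0 contribute 0)
  = 0.5117 + 0.4858 = 0.9975 bits

H(X|Y) = H(X,Y) - H(Y) = 2.4951 - 0.9975 = 1.4976 bits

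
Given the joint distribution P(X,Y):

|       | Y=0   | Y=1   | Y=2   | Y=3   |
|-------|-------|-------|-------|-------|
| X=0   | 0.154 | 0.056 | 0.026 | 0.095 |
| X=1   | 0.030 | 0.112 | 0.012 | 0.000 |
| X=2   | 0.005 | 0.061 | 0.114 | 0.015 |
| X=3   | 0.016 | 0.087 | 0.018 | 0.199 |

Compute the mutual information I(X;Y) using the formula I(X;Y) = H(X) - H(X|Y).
0.4893 bits

I(X;Y) = H(X) - H(X|Y)

Marginal of X (row sums):
  P(X=0) = 0.154 + 0.056 + 0.026 + 0.095 = 0.331
  P(X=1) = 0.030 + 0.112 + 0.012 + 0.000 = 0.154
  P(X=2) = 0.005 + 0.061 + 0.114 + 0.015 = 0.195
  P(X=3) = 0.016 + 0.087 + 0.018 + 0.199 = 0.320
H(X) = -[0.331·log₂(0.331) + 0.154·log₂(0.154) + 0.195·log₂(0.195) + 0.320·log₂(0.320)]
  = 0.52798 + 0.41565 + 0.45990 + 0.52603 = 1.9296 bits

Marginal of Y (column sums):
  P(Y=0) = 0.154 + 0.030 + 0.005 + 0.016 = 0.205
  P(Y=1) = 0.056 + 0.112 + 0.061 + 0.087 = 0.316
  P(Y=2) = 0.026 + 0.012 + 0.114 + 0.018 = 0.170
  P(Y=3) = 0.095 + 0.000 + 0.015 + 0.199 = 0.309
H(X|Y) = Σ_y P(y)·H(X|Y=y):
  Y=0: P(Y=0) = 0.205, P(X|Y=0) = (154/205, 6/41, 1/41, 16/205) → H(X|Y=0) = 1.13362
  Y=1: P(Y=1) = 0.316, P(X|Y=1) = (14/79, 28/79, 61/316, 87/316) → H(X|Y=1) = 1.94319
  Y=2: P(Y=2) = 0.170, P(X|Y=2) = (13/85, 6/85, 57/85, 9/85) → H(X|Y=2) = 1.41387
  Y=3: P(Y=3) = 0.309, P(X|Y=3) = (95/309, 0, 5/103, 199/309) → H(X|Y=3) = 1.14386
H(X|Y) = 0.205·1.13362 + 0.316·1.94319 + 0.170·1.41387 + 0.309·1.14386 = 1.4403 bits

I(X;Y) = H(X) - H(X|Y) = 1.9296 - 1.4403 = 0.4893 bits

Cross-check via I(X;Y) = H(X) + H(Y) - H(X,Y): computing H(Y) from the column sums and H(X,Y) from the 16 cells in the same way gives H(Y) = 1.9520 bits and H(X,Y) = 3.3923 bits, so
I(X;Y) = 1.9296 + 1.9520 - 3.3923 = 0.4893 bits ✓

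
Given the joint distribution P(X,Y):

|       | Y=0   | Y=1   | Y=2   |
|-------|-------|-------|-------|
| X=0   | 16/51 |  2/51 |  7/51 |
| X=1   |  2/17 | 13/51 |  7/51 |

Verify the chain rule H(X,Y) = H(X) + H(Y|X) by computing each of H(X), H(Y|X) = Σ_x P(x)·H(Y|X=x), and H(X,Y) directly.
H(X) = 0.9997 bits, H(Y|X) = 1.3606 bits, H(X,Y) = 2.3603 bits

Marginal of X (row sums):
  P(X=0) = 16/51 + 2/51 + 7/51 = 25/51
  P(X=1) = 2/17 + 13/51 + 7/51 = 26/51
H(X) = -[(25/51)·log₂(25/51) + (26/51)·log₂(26/51)]
  = 0.50420 + 0.49552 = 0.9997 bits

H(Y|X) = Σ_x P(x)·H(Y|X=x):
  X=0: P(X=0) = 25/51, P(Y|X=0) = (16/25, 2/25, 7/25) → H(Y|X=0) = 1.21780
  X=1: P(X=1) = 26/51, P(Y|X=1) = (3/13, 1/2, 7/26) → H(Y|X=1) = 1.49786
H(Y|X) = (25/51)·1.21780 + (26/51)·1.49786 = 1.3606 bits

H(X,Y) = -Σ_{x,y} P(x,y) log₂ P(x,y). Per-cell terms -P(x,y)·log₂P(x,y):
  X=0: 0.52468, 0.18323, 0.39324
  X=1: 0.36323, 0.50266, 0.39324
Sum of the 6 terms: H(X,Y) = 2.3603 bits

Chain rule check:
  H(X) + H(Y|X) = 0.9997 + 1.3606 = 2.3603 bits
  H(X,Y) = 2.3603 bits
✓ Chain rule verified.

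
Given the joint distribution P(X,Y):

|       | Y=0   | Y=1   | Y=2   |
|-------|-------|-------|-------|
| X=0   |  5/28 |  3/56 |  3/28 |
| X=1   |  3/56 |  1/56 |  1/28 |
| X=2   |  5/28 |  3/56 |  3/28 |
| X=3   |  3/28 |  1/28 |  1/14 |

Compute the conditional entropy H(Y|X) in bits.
1.4414 bits

H(Y|X) = H(X,Y) - H(X)

H(X,Y) = -Σ_{x,y} P(x,y) log₂ P(x,y). Per-cell terms -P(x,y)·log₂P(x,y):
  X=0: 0.44383, 0.22620, 0.34526
  X=1: 0.22620, 0.10370, 0.17169
  X=2: 0.44383, 0.22620, 0.34526
  X=3: 0.34526, 0.17169, 0.27195
Sum of the 12 terms: H(X,Y) = 3.3211 bits

Marginal of X (row sums):
  P(X=0) = 5/28 + 3/56 + 3/28 = 19/56
  P(X=1) = 3/56 + 1/56 + 1/28 = 3/28
  P(X=2) = 5/28 + 3/56 + 3/28 = 19/56
  P(X=3) = 3/28 + 1/28 + 1/14 = 3/14
H(X) = -[(19/56)·log₂(19/56) + (3/28)·log₂(3/28) + (19/56)·log₂(19/56) + (3/14)·log₂(3/14)]
  = 0.52909 + 0.34526 + 0.52909 + 0.47623 = 1.8797 bits

H(Y|X) = H(X,Y) - H(X) = 3.3211 - 1.8797 = 1.4414 bits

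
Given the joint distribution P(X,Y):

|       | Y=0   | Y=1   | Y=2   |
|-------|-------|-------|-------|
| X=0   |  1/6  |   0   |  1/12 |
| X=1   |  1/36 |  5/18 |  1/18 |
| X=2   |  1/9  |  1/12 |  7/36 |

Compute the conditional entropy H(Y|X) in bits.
1.1680 bits

H(Y|X) = H(X,Y) - H(X)

H(X,Y) = -Σ_{x,y} P(x,y) log₂ P(x,y). Per-cell terms -P(x,y)·log₂P(x,y):
  X=0: 0.43083, 0.00000, 0.29875
  X=1: 0.14361, 0.51333, 0.23166
  X=2: 0.35221, 0.29875, 0.45939
  (cells with P = 0 contribute 0)
Sum of the 9 terms: H(X,Y) = 2.7285 bits

Marginal of X (row sums):
  P(X=0) = 1/6 + 0 + 1/12 = 1/4
  P(X=1) = 1/36 + 5/18 + 1/18 = 13/36
  P(X=2) = 1/9 + 1/12 + 7/36 = 7/18
H(X) = -[(1/4)·log₂(1/4) + (13/36)·log₂(13/36) + (7/18)·log₂(7/18)]
  = 0.50000 + 0.53065 + 0.52989 = 1.5605 bits

H(Y|X) = H(X,Y) - H(X) = 2.7285 - 1.5605 = 1.1680 bits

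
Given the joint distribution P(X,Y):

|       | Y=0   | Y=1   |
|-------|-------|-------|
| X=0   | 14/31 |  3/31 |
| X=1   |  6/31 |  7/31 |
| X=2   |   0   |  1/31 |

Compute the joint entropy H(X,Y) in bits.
1.9471 bits

H(X,Y) = -Σ_{x,y} P(x,y) log₂ P(x,y). Per-cell terms -P(x,y)·log₂P(x,y):
  X=0: 0.51793, 0.32605
  X=1: 0.45856, 0.48477
  X=2: 0.00000, 0.15981
  (cells with P = 0 contribute 0)
Sum of the 6 terms: H(X,Y) = 1.9471 bits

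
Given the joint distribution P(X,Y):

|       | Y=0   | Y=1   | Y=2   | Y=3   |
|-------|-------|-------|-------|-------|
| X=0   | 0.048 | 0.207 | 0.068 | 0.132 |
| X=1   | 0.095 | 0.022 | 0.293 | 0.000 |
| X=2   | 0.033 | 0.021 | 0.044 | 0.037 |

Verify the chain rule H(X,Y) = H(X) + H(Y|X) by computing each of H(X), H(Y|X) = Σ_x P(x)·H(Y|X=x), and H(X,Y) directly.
H(X) = 1.4343 bits, H(Y|X) = 1.5121 bits, H(X,Y) = 2.9464 bits

Marginal of X (row sums):
  P(X=0) = 0.048 + 0.207 + 0.068 + 0.132 = 0.455
  P(X=1) = 0.095 + 0.022 + 0.293 + 0.000 = 0.410
  P(X=2) = 0.033 + 0.021 + 0.044 + 0.037 = 0.135
H(X) = -[0.455·log₂(0.455) + 0.410·log₂(0.410) + 0.135·log₂(0.135)]
  = 0.51691 + 0.52738 + 0.39001 = 1.4343 bits

H(Y|X) = Σ_x P(x)·H(Y|X=x):
  X=0: P(X=0) = 0.455, P(Y|X=0) = (48/455, 207/455, 68/455, 132/455) → H(Y|X=0) = 1.78700
  X=1: P(X=1) = 0.410, P(Y|X=1) = (19/82, 11/205, 293/410, 0) → H(Y|X=1) = 1.06166
  X=2: P(X=2) = 0.135, P(Y|X=2) = (11/45, 7/45, 44/135, 37/135) → H(Y|X=2) = 1.95335
H(Y|X) = 0.455·1.78700 + 0.410·1.06166 + 0.135·1.95335 = 1.5121 bits

H(X,Y) = -Σ_{x,y} P(x,y) log₂ P(x,y). Per-cell terms -P(x,y)·log₂P(x,y):
  X=0: 0.21028, 0.47037, 0.26373, 0.38562
  X=1: 0.32261, 0.12114, 0.51891, 0.00000
  X=2: 0.16241, 0.11704, 0.19828, 0.17598
  (cells with P = 0 contribute 0)
Sum of the 12 terms: H(X,Y) = 2.9464 bits

Chain rule check:
  H(X) + H(Y|X) = 1.4343 + 1.5121 = 2.9464 bits
  H(X,Y) = 2.9464 bits
✓ Chain rule verified.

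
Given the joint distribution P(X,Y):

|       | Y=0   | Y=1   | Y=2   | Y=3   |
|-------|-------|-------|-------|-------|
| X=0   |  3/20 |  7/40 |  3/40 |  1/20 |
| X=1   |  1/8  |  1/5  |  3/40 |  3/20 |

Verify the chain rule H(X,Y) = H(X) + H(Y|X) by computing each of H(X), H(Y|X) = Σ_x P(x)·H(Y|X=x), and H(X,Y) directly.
H(X) = 0.9928 bits, H(Y|X) = 1.8844 bits, H(X,Y) = 2.8772 bits

Marginal of X (row sums):
  P(X=0) = 3/20 + 7/40 + 3/40 + 1/20 = 9/20
  P(X=1) = 1/8 + 1/5 + 3/40 + 3/20 = 11/20
H(X) = -[(9/20)·log₂(9/20) + (11/20)·log₂(11/20)]
  = 0.5184 + 0.4744 = 0.9928 bits

H(Y|X) = Σ_x P(x)·H(Y|X=x):
  X=0: P(X=0) = 9/20, P(Y|X=0) = (1/3, 7/18, 1/6, 1/9) → H(Y|X=0) = 1.8413
  X=1: P(X=1) = 11/20, P(Y|X=1) = (5/22, 4/11, 3/22, 3/11) → H(Y|X=1) = 1.9197
H(Y|X) = (9/20)·1.8413 + (11/20)·1.9197 = 1.8844 bits

H(X,Y) = -Σ_{x,y} P(x,y) log₂ P(x,y). Per-cell terms -P(x,y)·log₂P(x,y):
  X=0: 0.4105, 0.4401, 0.2803, 0.2161
  X=1: 0.3750, 0.4644, 0.2803, 0.4105
Sum of the 8 terms: H(X,Y) = 2.8772 bits

Chain rule check:
  H(X) + H(Y|X) = 0.9928 + 1.8844 = 2.8772 bits
  H(X,Y) = 2.8772 bits
✓ Chain rule verified.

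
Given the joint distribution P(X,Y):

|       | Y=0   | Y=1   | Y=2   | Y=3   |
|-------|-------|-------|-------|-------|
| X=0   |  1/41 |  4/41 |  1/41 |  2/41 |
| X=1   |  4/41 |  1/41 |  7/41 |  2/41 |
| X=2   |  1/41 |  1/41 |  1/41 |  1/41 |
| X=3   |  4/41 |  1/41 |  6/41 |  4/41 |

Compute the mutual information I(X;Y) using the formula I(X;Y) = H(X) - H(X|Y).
0.1686 bits

I(X;Y) = H(X) - H(X|Y)

Marginal of X (row sums):
  P(X=0) = 1/41 + 4/41 + 1/41 + 2/41 = 8/41
  P(X=1) = 4/41 + 1/41 + 7/41 + 2/41 = 14/41
  P(X=2) = 1/41 + 1/41 + 1/41 + 1/41 = 4/41
  P(X=3) = 4/41 + 1/41 + 6/41 + 4/41 = 15/41
H(X) = -[(8/41)·log₂(8/41) + (14/41)·log₂(14/41) + (4/41)·log₂(4/41) + (15/41)·log₂(15/41)]
  = 0.460010 + 0.529336 + 0.327566 + 0.530730 = 1.84764 bits

Marginal of Y (column sums):
  P(Y=0) = 1/41 + 4/41 + 1/41 + 4/41 = 10/41
  P(Y=1) = 4/41 + 1/41 + 1/41 + 1/41 = 7/41
  P(Y=2) = 1/41 + 7/41 + 1/41 + 6/41 = 15/41
  P(Y=3) = 2/41 + 2/41 + 1/41 + 4/41 = 9/41
H(X|Y) = Σ_y P(y)·H(X|Y=y):
  Y=0: P(Y=0) = 10/41, P(X|Y=0) = (1/10, 2/5, 1/10, 2/5) → H(X|Y=0) = 1.721928
  Y=1: P(Y=1) = 7/41, P(X|Y=1) = (4/7, 1/7, 1/7, 1/7) → H(X|Y=1) = 1.664498
  Y=2: P(Y=2) = 15/41, P(X|Y=2) = (1/15, 7/15, 1/15, 2/5) → H(X|Y=2) = 1.562807
  Y=3: P(Y=3) = 9/41, P(X|Y=3) = (2/9, 2/9, 1/9, 4/9) → H(X|Y=3) = 1.836592
H(X|Y) = (10/41)·1.721928 + (7/41)·1.664498 + (15/41)·1.562807 + (9/41)·1.836592 = 1.67908 bits

I(X;Y) = H(X) - H(X|Y) = 1.84764 - 1.67908 = 0.1686 bits

Cross-check via I(X;Y) = H(X) + H(Y) - H(X,Y): computing H(Y) from the column sums and H(X,Y) from the 16 cells in the same way gives H(Y) = 1.94283 bits and H(X,Y) = 3.62191 bits, so
I(X;Y) = 1.84764 + 1.94283 - 3.62191 = 0.1686 bits ✓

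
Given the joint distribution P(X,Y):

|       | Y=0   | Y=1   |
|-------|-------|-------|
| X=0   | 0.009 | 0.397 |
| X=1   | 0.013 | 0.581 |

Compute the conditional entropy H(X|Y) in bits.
0.9744 bits

H(X|Y) = H(X,Y) - H(Y)

H(X,Y) = -Σ_{x,y} P(x,y) log₂ P(x,y). Per-cell terms -P(x,y)·log₂P(x,y):
  X=0: 0.06116, 0.52912
  X=1: 0.08145, 0.45515
Sum of the 4 terms: H(X,Y) = 1.1269 bits

Marginal of Y (column sums):
  P(Y=0) = 0.009 + 0.013 = 0.022
  P(Y=1) = 0.397 + 0.581 = 0.978
H(Y) = -[0.022·log₂(0.022) + 0.978·log₂(0.978)]
  = 0.12114 + 0.03139 = 0.1525 bits

H(X|Y) = H(X,Y) - H(Y) = 1.1269 - 0.1525 = 0.9744 bits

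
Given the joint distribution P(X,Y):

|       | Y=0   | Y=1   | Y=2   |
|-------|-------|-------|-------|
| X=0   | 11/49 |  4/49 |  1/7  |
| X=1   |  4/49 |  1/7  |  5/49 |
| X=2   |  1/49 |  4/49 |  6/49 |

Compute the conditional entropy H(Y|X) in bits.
1.4630 bits

H(Y|X) = H(X,Y) - H(X)

H(X,Y) = -Σ_{x,y} P(x,y) log₂ P(x,y). Per-cell terms -P(x,y)·log₂P(x,y):
  X=0: 0.483838, 0.295078, 0.401051
  X=1: 0.295078, 0.401051, 0.335998
  X=2: 0.114586, 0.295078, 0.370989
Sum of the 9 terms: H(X,Y) = 2.99275 bits

Marginal of X (row sums):
  P(X=0) = 11/49 + 4/49 + 1/7 = 22/49
  P(X=1) = 4/49 + 1/7 + 5/49 = 16/49
  P(X=2) = 1/49 + 4/49 + 6/49 = 11/49
H(X) = -[(22/49)·log₂(22/49) + (16/49)·log₂(16/49) + (11/49)·log₂(11/49)]
  = 0.518696 + 0.527252 + 0.483838 = 1.52979 bits

H(Y|X) = H(X,Y) - H(X) = 2.99275 - 1.52979 = 1.4630 bits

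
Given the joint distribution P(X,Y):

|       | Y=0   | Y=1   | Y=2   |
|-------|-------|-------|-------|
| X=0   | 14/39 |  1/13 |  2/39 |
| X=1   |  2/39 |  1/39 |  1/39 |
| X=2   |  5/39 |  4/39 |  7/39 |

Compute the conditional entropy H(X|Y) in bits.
1.2343 bits

H(X|Y) = H(X,Y) - H(Y)

H(X,Y) = -Σ_{x,y} P(x,y) log₂ P(x,y). Per-cell terms -P(x,y)·log₂P(x,y):
  X=0: 0.530581, 0.284649, 0.219764
  X=1: 0.219764, 0.135523, 0.135523
  X=2: 0.379933, 0.336964, 0.444778
Sum of the 9 terms: H(X,Y) = 2.68748 bits

Marginal of Y (column sums):
  P(Y=0) = 14/39 + 2/39 + 5/39 = 7/13
  P(Y=1) = 1/13 + 1/39 + 4/39 = 8/39
  P(Y=2) = 2/39 + 1/39 + 7/39 = 10/39
H(Y) = -[(7/13)·log₂(7/13) + (8/39)·log₂(8/39) + (10/39)·log₂(10/39)]
  = 0.480892 + 0.468800 + 0.503455 = 1.45315 bits

H(X|Y) = H(X,Y) - H(Y) = 2.68748 - 1.45315 = 1.2343 bits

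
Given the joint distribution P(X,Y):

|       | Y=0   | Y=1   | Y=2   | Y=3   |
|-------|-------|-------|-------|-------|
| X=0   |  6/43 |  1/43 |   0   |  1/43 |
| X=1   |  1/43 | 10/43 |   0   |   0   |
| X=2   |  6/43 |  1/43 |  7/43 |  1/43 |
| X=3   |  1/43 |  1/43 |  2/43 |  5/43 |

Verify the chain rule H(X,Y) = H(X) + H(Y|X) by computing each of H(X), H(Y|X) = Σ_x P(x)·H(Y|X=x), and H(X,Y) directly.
H(X) = 1.9568 bits, H(Y|X) = 1.2020 bits, H(X,Y) = 3.1588 bits

Marginal of X (row sums):
  P(X=0) = 6/43 + 1/43 + 0 + 1/43 = 8/43
  P(X=1) = 1/43 + 10/43 + 0 + 0 = 11/43
  P(X=2) = 6/43 + 1/43 + 7/43 + 1/43 = 15/43
  P(X=3) = 1/43 + 1/43 + 2/43 + 5/43 = 9/43
H(X) = -[(8/43)·log₂(8/43) + (11/43)·log₂(11/43) + (15/43)·log₂(15/43) + (9/43)·log₂(9/43)]
  = 0.45140 + 0.50314 + 0.53001 + 0.47226 = 1.9568 bits

H(Y|X) = Σ_x P(x)·H(Y|X=x):
  X=0: P(X=0) = 8/43, P(Y|X=0) = (3/4, 1/8, 0, 1/8) → H(Y|X=0) = 1.06128
  X=1: P(X=1) = 11/43, P(Y|X=1) = (1/11, 10/11, 0, 0) → H(Y|X=1) = 0.43950
  X=2: P(X=2) = 15/43, P(Y|X=2) = (2/5, 1/15, 7/15, 1/15) → H(Y|X=2) = 1.56281
  X=3: P(X=3) = 9/43, P(Y|X=3) = (1/9, 1/9, 2/9, 5/9) → H(Y|X=3) = 1.65774
H(Y|X) = (8/43)·1.06128 + (11/43)·0.43950 + (15/43)·1.56281 + (9/43)·1.65774 = 1.2020 bits

H(X,Y) = -Σ_{x,y} P(x,y) log₂ P(x,y). Per-cell terms -P(x,y)·log₂P(x,y):
  X=0: 0.39646, 0.12619, 0.00000, 0.12619
  X=1: 0.12619, 0.48938, 0.00000, 0.00000
  X=2: 0.39646, 0.12619, 0.42633, 0.12619
  X=3: 0.12619, 0.12619, 0.20587, 0.36097
  (cells with P = 0 contribute 0)
Sum of the 16 terms: H(X,Y) = 3.1588 bits

Chain rule check:
  H(X) + H(Y|X) = 1.9568 + 1.2020 = 3.1588 bits
  H(X,Y) = 3.1588 bits
✓ Chain rule verified.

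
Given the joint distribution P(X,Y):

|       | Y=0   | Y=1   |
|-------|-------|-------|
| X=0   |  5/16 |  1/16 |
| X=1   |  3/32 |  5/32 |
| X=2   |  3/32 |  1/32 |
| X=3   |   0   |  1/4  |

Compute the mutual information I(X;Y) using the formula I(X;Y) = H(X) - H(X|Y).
0.4162 bits

I(X;Y) = H(X) - H(X|Y)

Marginal of X (row sums):
  P(X=0) = 5/16 + 1/16 = 3/8
  P(X=1) = 3/32 + 5/32 = 1/4
  P(X=2) = 3/32 + 1/32 = 1/8
  P(X=3) = 0 + 1/4 = 1/4
H(X) = -[(3/8)·log₂(3/8) + (1/4)·log₂(1/4) + (1/8)·log₂(1/8) + (1/4)·log₂(1/4)]
  = 0.5306 + 0.5000 + 0.3750 + 0.5000 = 1.9056 bits

Marginal of Y (column sums):
  P(Y=0) = 5/16 + 3/32 + 3/32 + 0 = 1/2
  P(Y=1) = 1/16 + 5/32 + 1/32 + 1/4 = 1/2
H(X|Y) = Σ_y P(y)·H(X|Y=y):
  Y=0: P(Y=0) = 1/2, P(X|Y=0) = (5/8, 3/16, 3/16, 0) → H(X|Y=0) = 1.3294
  Y=1: P(Y=1) = 1/2, P(X|Y=1) = (1/8, 5/16, 1/16, 1/2) → H(X|Y=1) = 1.6494
H(X|Y) = (1/2)·1.3294 + (1/2)·1.6494 = 1.4894 bits

I(X;Y) = H(X) - H(X|Y) = 1.9056 - 1.4894 = 0.4162 bits

Cross-check via I(X;Y) = H(X) + H(Y) - H(X,Y): computing H(Y) from the column sums and H(X,Y) from the 8 cells in the same way gives H(Y) = 1.0000 bits and H(X,Y) = 2.4894 bits, so
I(X;Y) = 1.9056 + 1.0000 - 2.4894 = 0.4162 bits ✓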